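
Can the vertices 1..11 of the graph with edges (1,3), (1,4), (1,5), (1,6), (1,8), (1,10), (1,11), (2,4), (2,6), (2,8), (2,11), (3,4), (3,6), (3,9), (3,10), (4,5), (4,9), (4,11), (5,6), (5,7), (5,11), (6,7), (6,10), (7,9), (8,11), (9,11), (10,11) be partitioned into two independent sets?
No (odd cycle of length 3: 4 -> 1 -> 5 -> 4)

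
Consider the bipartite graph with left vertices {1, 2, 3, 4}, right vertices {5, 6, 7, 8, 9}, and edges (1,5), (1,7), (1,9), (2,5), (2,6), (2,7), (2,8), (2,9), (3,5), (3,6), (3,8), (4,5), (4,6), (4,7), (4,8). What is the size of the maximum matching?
4 (matching: (1,9), (2,8), (3,6), (4,7); upper bound min(|L|,|R|) = min(4,5) = 4)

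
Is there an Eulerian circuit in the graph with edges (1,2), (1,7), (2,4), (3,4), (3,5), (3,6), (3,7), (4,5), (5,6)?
No (2 vertices have odd degree: {4, 5}; Eulerian circuit requires 0)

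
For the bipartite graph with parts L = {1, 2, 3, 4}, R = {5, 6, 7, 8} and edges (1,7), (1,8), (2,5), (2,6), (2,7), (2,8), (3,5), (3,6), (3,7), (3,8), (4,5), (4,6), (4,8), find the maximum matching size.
4 (matching: (1,8), (2,7), (3,6), (4,5); upper bound min(|L|,|R|) = min(4,4) = 4)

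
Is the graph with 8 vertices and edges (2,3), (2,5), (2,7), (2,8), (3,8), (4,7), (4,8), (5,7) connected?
No, it has 3 components: {1}, {2, 3, 4, 5, 7, 8}, {6}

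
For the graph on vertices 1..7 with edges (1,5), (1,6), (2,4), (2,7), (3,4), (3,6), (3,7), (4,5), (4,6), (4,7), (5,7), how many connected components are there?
1 (components: {1, 2, 3, 4, 5, 6, 7})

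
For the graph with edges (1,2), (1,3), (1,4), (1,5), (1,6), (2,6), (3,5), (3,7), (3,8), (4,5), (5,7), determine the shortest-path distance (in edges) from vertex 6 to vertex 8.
3 (path: 6 -> 1 -> 3 -> 8, 3 edges)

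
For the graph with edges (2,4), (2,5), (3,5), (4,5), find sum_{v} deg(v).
8 (handshake: sum of degrees = 2|E| = 2 x 4 = 8)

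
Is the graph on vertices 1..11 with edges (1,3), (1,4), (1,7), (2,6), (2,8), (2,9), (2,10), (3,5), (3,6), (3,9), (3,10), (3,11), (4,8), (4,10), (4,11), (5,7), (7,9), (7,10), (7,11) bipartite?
Yes. Partition: {1, 5, 6, 8, 9, 10, 11}, {2, 3, 4, 7}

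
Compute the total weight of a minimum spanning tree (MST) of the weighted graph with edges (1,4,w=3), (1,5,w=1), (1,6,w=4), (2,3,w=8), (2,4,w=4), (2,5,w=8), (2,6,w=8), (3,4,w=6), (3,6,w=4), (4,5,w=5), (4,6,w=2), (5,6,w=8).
14 (MST edges: (1,4,w=3), (1,5,w=1), (2,4,w=4), (3,6,w=4), (4,6,w=2); sum of weights 3 + 1 + 4 + 4 + 2 = 14)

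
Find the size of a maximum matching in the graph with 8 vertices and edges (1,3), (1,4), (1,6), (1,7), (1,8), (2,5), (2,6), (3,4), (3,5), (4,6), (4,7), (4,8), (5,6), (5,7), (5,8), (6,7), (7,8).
4 (matching: (1,7), (2,6), (3,4), (5,8); upper bound floor(n/2) = floor(8/2) = 4)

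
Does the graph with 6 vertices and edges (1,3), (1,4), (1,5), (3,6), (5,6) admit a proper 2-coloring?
Yes. Partition: {1, 2, 6}, {3, 4, 5}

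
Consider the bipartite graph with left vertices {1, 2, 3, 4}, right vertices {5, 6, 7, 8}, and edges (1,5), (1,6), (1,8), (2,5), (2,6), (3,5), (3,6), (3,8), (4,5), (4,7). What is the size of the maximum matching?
4 (matching: (1,8), (2,6), (3,5), (4,7); upper bound min(|L|,|R|) = min(4,4) = 4)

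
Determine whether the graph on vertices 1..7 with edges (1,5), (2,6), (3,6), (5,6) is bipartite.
Yes. Partition: {1, 4, 6, 7}, {2, 3, 5}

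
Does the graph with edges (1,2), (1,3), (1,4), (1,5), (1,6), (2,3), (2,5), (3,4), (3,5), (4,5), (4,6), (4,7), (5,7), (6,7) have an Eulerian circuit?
No (6 vertices have odd degree: {1, 2, 4, 5, 6, 7}; Eulerian circuit requires 0)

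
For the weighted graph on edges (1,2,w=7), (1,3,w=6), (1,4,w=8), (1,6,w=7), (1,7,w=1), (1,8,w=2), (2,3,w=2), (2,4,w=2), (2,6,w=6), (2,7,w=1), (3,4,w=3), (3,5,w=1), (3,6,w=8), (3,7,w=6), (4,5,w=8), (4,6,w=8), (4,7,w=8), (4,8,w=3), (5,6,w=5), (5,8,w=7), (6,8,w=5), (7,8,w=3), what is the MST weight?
14 (MST edges: (1,7,w=1), (1,8,w=2), (2,3,w=2), (2,4,w=2), (2,7,w=1), (3,5,w=1), (5,6,w=5); sum of weights 1 + 2 + 2 + 2 + 1 + 1 + 5 = 14)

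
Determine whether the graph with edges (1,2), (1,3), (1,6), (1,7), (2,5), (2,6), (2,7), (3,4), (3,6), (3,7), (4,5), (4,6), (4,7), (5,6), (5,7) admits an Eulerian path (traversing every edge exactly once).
Yes (the graph is connected and exactly 2 vertices have odd degree: {6, 7}; any Eulerian path must start and end at those)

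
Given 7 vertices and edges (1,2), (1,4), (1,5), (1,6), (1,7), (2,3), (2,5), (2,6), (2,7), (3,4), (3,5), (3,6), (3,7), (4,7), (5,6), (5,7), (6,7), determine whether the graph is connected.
Yes (BFS from 1 visits [1, 2, 4, 5, 6, 7, 3] — all 7 vertices reached)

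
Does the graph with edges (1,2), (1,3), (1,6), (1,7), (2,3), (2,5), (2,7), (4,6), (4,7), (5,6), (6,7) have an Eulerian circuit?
Yes (the graph is connected and all 7 vertices have even degree)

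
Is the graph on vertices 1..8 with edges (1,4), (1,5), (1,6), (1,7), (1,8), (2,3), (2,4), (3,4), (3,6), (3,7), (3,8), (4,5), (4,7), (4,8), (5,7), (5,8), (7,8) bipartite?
No (odd cycle of length 3: 8 -> 1 -> 7 -> 8)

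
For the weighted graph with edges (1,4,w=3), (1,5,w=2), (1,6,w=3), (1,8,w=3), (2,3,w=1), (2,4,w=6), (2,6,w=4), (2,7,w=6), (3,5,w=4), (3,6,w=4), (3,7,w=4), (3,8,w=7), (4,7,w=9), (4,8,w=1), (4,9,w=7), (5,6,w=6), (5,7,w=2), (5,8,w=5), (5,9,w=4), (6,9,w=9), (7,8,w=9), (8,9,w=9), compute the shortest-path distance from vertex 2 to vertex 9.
9 (path: 2 -> 3 -> 5 -> 9; weights 1 + 4 + 4 = 9)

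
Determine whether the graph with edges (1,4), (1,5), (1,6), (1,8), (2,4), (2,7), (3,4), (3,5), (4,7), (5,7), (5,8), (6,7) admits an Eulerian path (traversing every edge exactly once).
Yes — and in fact it has an Eulerian circuit (the graph is connected and all 8 vertices have even degree)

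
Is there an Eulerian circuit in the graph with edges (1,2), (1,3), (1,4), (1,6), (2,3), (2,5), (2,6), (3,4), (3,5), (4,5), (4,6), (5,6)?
Yes (the graph is connected and all 6 vertices have even degree)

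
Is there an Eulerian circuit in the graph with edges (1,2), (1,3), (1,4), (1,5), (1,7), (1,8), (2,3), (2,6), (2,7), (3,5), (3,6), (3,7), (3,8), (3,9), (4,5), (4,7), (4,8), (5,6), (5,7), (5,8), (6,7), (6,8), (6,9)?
No (2 vertices have odd degree: {3, 8}; Eulerian circuit requires 0)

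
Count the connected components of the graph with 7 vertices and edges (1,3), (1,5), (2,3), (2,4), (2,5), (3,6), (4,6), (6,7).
1 (components: {1, 2, 3, 4, 5, 6, 7})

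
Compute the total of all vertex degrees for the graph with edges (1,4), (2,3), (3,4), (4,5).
8 (handshake: sum of degrees = 2|E| = 2 x 4 = 8)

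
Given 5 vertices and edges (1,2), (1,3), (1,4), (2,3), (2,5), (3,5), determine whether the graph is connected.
Yes (BFS from 1 visits [1, 2, 3, 4, 5] — all 5 vertices reached)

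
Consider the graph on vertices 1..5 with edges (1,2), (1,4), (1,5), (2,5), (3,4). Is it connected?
Yes (BFS from 1 visits [1, 2, 4, 5, 3] — all 5 vertices reached)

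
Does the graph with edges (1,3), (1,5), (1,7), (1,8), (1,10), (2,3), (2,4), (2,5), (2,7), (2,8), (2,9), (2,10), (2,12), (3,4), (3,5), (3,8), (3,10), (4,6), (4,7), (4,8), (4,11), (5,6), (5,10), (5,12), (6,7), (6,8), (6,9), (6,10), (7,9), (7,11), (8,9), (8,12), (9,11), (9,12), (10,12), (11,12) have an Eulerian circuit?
No (2 vertices have odd degree: {1, 8}; Eulerian circuit requires 0)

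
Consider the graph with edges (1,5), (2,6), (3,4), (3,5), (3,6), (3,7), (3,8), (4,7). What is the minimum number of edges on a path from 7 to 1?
3 (path: 7 -> 3 -> 5 -> 1, 3 edges)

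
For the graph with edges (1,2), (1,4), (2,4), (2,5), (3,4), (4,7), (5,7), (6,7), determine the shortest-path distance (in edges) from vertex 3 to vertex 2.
2 (path: 3 -> 4 -> 2, 2 edges)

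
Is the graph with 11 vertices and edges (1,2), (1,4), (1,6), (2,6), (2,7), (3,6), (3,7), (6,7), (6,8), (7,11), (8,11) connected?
No, it has 4 components: {1, 2, 3, 4, 6, 7, 8, 11}, {5}, {9}, {10}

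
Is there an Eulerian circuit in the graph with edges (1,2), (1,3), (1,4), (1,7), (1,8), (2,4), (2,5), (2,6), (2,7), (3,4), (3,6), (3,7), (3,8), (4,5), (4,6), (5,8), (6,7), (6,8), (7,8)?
No (8 vertices have odd degree: {1, 2, 3, 4, 5, 6, 7, 8}; Eulerian circuit requires 0)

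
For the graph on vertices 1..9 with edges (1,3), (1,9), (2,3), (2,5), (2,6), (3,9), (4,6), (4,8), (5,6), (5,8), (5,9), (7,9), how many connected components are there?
1 (components: {1, 2, 3, 4, 5, 6, 7, 8, 9})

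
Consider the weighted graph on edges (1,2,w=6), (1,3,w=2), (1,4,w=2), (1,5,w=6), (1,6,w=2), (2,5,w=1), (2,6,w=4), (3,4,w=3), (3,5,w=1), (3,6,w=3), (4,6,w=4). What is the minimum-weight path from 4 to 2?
5 (path: 4 -> 3 -> 5 -> 2; weights 3 + 1 + 1 = 5)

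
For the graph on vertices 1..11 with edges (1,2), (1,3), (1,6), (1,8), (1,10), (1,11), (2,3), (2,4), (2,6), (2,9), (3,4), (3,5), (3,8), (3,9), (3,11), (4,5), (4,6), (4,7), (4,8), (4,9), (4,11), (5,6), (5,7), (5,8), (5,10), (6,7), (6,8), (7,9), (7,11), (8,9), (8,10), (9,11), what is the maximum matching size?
5 (matching: (1,11), (2,9), (4,8), (5,10), (6,7); upper bound floor(n/2) = floor(11/2) = 5)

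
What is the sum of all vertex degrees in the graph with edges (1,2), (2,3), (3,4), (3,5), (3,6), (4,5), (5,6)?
14 (handshake: sum of degrees = 2|E| = 2 x 7 = 14)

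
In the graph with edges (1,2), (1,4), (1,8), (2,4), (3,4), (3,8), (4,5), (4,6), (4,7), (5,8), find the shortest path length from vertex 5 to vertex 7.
2 (path: 5 -> 4 -> 7, 2 edges)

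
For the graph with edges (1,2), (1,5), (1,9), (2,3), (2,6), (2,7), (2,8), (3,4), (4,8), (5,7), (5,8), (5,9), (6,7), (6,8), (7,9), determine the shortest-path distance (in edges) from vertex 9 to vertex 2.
2 (path: 9 -> 1 -> 2, 2 edges)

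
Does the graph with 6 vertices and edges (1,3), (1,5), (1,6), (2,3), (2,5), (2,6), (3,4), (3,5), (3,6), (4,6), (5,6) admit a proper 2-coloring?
No (odd cycle of length 3: 5 -> 1 -> 3 -> 5)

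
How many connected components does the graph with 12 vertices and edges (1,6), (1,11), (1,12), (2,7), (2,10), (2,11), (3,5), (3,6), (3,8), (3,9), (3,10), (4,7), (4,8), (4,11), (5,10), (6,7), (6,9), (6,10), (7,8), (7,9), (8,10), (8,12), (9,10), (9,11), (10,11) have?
1 (components: {1, 2, 3, 4, 5, 6, 7, 8, 9, 10, 11, 12})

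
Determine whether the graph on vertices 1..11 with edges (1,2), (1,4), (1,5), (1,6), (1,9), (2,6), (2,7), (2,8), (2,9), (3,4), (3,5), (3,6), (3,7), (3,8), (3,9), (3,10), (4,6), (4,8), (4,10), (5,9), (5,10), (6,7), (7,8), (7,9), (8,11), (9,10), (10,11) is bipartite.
No (odd cycle of length 3: 9 -> 1 -> 2 -> 9)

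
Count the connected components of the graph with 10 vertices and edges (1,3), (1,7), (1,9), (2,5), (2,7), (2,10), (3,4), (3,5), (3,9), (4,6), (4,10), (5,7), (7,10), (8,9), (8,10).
1 (components: {1, 2, 3, 4, 5, 6, 7, 8, 9, 10})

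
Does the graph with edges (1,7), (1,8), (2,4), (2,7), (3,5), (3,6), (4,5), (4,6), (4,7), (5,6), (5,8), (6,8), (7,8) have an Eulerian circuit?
Yes (the graph is connected and all 8 vertices have even degree)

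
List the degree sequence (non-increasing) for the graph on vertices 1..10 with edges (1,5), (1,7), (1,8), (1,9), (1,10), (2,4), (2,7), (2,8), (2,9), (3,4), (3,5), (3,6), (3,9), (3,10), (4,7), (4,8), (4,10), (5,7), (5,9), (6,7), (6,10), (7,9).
[6, 5, 5, 5, 5, 4, 4, 4, 3, 3] (degrees: deg(1)=5, deg(2)=4, deg(3)=5, deg(4)=5, deg(5)=4, deg(6)=3, deg(7)=6, deg(8)=3, deg(9)=5, deg(10)=4)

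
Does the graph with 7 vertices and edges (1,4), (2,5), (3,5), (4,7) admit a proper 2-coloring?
Yes. Partition: {1, 2, 3, 6, 7}, {4, 5}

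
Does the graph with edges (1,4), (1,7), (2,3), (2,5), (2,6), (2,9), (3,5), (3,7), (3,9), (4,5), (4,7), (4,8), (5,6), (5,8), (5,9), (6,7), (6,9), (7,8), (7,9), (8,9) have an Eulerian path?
Yes — and in fact it has an Eulerian circuit (the graph is connected and all 9 vertices have even degree)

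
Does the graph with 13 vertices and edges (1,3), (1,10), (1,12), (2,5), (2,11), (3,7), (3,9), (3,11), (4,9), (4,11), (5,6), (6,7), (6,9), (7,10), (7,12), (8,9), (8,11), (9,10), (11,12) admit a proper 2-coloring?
Yes. Partition: {1, 5, 7, 9, 11, 13}, {2, 3, 4, 6, 8, 10, 12}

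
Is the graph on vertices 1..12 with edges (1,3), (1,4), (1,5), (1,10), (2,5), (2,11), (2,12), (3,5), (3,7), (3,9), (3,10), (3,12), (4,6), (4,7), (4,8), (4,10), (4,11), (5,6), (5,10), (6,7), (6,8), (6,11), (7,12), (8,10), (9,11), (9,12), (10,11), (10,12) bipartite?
No (odd cycle of length 3: 10 -> 1 -> 3 -> 10)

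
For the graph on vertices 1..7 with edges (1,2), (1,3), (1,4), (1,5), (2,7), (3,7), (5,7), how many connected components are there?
2 (components: {1, 2, 3, 4, 5, 7}, {6})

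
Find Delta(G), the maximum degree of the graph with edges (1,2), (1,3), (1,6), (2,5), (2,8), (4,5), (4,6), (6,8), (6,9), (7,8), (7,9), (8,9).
4 (attained at vertices 6, 8)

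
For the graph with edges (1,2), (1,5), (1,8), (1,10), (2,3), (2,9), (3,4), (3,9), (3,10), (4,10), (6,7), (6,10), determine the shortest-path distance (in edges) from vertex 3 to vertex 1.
2 (path: 3 -> 10 -> 1, 2 edges)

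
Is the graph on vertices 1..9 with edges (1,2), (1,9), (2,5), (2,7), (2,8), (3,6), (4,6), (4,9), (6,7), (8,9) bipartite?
Yes. Partition: {1, 3, 4, 5, 7, 8}, {2, 6, 9}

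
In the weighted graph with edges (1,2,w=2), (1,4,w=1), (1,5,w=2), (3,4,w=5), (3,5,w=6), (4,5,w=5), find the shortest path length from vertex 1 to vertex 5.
2 (path: 1 -> 5; weights 2 = 2)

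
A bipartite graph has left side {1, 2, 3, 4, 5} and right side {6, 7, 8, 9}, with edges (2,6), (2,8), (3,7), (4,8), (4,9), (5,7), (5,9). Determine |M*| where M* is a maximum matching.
4 (matching: (2,6), (3,7), (4,8), (5,9); upper bound min(|L|,|R|) = min(5,4) = 4)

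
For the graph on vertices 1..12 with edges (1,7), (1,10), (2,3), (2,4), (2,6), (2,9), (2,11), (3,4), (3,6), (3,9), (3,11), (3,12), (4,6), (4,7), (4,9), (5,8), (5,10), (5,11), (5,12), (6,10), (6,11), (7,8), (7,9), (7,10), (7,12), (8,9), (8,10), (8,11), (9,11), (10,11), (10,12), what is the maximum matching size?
6 (matching: (1,10), (2,9), (3,6), (4,7), (5,12), (8,11); upper bound floor(n/2) = floor(12/2) = 6)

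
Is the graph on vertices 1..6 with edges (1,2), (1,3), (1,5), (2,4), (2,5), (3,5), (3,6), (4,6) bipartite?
No (odd cycle of length 3: 2 -> 1 -> 5 -> 2)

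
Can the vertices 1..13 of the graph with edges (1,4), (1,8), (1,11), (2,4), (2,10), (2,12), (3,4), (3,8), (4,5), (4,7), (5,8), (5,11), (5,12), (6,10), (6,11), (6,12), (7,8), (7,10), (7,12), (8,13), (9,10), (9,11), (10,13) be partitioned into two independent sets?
Yes. Partition: {1, 2, 3, 5, 6, 7, 9, 13}, {4, 8, 10, 11, 12}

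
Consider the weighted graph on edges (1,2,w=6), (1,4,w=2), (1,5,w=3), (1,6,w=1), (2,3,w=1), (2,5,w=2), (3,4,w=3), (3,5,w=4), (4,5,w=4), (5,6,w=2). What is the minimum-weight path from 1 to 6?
1 (path: 1 -> 6; weights 1 = 1)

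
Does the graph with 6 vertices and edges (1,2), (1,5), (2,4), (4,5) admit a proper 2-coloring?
Yes. Partition: {1, 3, 4, 6}, {2, 5}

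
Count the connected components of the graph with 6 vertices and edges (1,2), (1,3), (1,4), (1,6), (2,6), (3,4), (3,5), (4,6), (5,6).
1 (components: {1, 2, 3, 4, 5, 6})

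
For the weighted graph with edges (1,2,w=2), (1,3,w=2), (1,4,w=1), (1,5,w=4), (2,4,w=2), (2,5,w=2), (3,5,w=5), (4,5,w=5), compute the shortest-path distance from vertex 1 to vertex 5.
4 (path: 1 -> 5; weights 4 = 4)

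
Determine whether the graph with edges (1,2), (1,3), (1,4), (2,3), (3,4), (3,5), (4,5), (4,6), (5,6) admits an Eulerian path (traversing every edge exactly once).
Yes (the graph is connected and exactly 2 vertices have odd degree: {1, 5}; any Eulerian path must start and end at those)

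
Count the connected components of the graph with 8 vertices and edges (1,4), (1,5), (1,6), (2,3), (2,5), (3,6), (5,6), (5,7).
2 (components: {1, 2, 3, 4, 5, 6, 7}, {8})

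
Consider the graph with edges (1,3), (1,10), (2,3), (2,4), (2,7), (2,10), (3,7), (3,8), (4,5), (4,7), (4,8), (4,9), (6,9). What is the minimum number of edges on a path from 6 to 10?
4 (path: 6 -> 9 -> 4 -> 2 -> 10, 4 edges)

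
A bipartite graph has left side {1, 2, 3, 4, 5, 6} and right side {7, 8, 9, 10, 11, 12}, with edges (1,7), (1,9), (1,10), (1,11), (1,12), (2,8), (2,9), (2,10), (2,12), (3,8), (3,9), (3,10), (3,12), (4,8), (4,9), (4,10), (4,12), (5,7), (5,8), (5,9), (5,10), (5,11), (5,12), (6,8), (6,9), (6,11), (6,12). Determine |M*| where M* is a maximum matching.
6 (matching: (1,12), (2,10), (3,9), (4,8), (5,7), (6,11); upper bound min(|L|,|R|) = min(6,6) = 6)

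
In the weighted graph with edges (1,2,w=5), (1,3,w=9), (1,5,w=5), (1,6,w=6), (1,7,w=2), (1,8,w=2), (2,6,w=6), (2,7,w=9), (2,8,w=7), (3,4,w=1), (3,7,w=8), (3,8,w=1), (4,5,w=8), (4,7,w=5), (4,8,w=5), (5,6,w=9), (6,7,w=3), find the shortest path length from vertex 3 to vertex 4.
1 (path: 3 -> 4; weights 1 = 1)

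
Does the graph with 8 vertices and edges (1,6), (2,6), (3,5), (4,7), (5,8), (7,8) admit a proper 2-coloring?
Yes. Partition: {1, 2, 3, 4, 8}, {5, 6, 7}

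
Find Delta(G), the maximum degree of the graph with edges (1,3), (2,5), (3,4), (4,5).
2 (attained at vertices 3, 4, 5)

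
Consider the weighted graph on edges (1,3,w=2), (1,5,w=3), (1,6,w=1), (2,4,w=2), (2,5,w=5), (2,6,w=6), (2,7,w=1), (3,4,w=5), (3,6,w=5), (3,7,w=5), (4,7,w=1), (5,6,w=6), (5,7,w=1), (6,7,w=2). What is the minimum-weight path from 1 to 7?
3 (path: 1 -> 6 -> 7; weights 1 + 2 = 3)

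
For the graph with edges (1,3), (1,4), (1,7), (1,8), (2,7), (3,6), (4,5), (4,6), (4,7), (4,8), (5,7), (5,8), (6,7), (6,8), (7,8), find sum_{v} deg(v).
30 (handshake: sum of degrees = 2|E| = 2 x 15 = 30)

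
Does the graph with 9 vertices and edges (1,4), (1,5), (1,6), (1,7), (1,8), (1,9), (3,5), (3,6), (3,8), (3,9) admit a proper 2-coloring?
Yes. Partition: {1, 2, 3}, {4, 5, 6, 7, 8, 9}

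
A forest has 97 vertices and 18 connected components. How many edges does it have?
79 (Each of the 18 component trees on V_i vertices has V_i - 1 edges; summing gives V - C = 97 - 18 = 79)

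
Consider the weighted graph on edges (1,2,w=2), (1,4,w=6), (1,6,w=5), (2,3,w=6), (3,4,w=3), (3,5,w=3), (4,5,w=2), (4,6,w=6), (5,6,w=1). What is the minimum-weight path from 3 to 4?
3 (path: 3 -> 4; weights 3 = 3)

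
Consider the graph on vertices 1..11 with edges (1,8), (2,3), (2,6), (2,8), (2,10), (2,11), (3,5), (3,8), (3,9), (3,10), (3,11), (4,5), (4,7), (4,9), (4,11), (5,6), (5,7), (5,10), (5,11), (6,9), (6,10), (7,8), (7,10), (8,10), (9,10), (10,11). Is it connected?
Yes (BFS from 1 visits [1, 8, 2, 3, 7, 10, 6, 11, 5, 9, 4] — all 11 vertices reached)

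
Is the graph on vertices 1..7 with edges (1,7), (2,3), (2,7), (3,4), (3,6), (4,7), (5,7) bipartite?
Yes. Partition: {1, 2, 4, 5, 6}, {3, 7}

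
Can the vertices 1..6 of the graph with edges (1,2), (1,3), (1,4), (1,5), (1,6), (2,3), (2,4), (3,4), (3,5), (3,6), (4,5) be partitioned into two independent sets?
No (odd cycle of length 3: 3 -> 1 -> 4 -> 3)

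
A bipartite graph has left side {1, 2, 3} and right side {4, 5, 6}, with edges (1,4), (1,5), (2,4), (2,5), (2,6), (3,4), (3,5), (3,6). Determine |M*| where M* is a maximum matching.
3 (matching: (1,5), (2,6), (3,4); upper bound min(|L|,|R|) = min(3,3) = 3)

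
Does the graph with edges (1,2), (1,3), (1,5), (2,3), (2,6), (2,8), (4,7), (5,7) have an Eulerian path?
No (4 vertices have odd degree: {1, 4, 6, 8}; Eulerian path requires 0 or 2)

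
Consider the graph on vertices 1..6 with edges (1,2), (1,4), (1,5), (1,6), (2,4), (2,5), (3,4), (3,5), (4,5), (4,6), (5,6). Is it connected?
Yes (BFS from 1 visits [1, 2, 4, 5, 6, 3] — all 6 vertices reached)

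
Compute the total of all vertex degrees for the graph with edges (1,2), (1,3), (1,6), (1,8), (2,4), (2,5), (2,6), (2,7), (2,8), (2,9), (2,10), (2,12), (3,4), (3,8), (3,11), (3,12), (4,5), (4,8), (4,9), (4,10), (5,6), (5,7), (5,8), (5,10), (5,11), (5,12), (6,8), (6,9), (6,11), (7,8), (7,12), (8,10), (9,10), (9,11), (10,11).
70 (handshake: sum of degrees = 2|E| = 2 x 35 = 70)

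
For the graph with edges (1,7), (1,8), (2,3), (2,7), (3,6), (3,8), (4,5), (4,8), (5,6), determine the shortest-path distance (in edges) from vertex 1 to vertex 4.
2 (path: 1 -> 8 -> 4, 2 edges)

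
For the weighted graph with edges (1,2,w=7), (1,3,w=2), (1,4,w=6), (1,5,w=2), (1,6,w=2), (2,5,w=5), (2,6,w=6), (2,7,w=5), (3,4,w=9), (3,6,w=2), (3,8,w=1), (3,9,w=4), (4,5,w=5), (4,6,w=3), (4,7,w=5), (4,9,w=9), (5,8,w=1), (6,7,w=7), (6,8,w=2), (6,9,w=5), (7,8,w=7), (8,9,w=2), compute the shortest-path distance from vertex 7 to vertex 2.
5 (path: 7 -> 2; weights 5 = 5)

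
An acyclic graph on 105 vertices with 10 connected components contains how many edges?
95 (Each of the 10 component trees on V_i vertices has V_i - 1 edges; summing gives V - C = 105 - 10 = 95)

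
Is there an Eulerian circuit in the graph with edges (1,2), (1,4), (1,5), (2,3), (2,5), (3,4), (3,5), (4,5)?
No (4 vertices have odd degree: {1, 2, 3, 4}; Eulerian circuit requires 0)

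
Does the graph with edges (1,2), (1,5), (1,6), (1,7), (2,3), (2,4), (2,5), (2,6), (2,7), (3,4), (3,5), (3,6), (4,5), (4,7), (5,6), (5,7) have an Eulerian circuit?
Yes (the graph is connected and all 7 vertices have even degree)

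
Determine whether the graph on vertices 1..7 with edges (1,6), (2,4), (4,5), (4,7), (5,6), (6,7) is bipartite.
Yes. Partition: {1, 2, 3, 5, 7}, {4, 6}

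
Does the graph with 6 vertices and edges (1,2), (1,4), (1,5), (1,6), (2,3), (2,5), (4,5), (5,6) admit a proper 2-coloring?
No (odd cycle of length 3: 2 -> 1 -> 5 -> 2)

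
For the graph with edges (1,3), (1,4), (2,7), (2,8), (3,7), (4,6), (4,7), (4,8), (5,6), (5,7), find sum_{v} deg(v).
20 (handshake: sum of degrees = 2|E| = 2 x 10 = 20)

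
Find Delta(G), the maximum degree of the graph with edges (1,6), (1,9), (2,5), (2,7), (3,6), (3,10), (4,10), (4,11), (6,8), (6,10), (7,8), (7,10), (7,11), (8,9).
4 (attained at vertices 6, 7, 10)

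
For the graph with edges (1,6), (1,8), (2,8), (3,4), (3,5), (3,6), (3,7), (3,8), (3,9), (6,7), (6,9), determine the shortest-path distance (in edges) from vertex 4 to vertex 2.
3 (path: 4 -> 3 -> 8 -> 2, 3 edges)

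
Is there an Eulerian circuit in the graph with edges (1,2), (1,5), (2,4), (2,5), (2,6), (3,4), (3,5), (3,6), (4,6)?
No (4 vertices have odd degree: {3, 4, 5, 6}; Eulerian circuit requires 0)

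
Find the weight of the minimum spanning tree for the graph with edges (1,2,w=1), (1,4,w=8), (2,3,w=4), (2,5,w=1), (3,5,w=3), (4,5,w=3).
8 (MST edges: (1,2,w=1), (2,5,w=1), (3,5,w=3), (4,5,w=3); sum of weights 1 + 1 + 3 + 3 = 8)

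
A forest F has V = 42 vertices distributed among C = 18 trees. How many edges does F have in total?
24 (Each of the 18 component trees on V_i vertices has V_i - 1 edges; summing gives V - C = 42 - 18 = 24)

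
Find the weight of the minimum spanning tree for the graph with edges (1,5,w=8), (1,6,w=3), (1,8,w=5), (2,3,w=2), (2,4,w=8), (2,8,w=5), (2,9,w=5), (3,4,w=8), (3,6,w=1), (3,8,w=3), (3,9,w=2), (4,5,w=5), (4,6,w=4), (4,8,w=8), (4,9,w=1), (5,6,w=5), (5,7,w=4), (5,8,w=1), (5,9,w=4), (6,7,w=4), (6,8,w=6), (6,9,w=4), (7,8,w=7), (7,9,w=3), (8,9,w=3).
16 (MST edges: (1,6,w=3), (2,3,w=2), (3,6,w=1), (3,8,w=3), (3,9,w=2), (4,9,w=1), (5,8,w=1), (7,9,w=3); sum of weights 3 + 2 + 1 + 3 + 2 + 1 + 1 + 3 = 16)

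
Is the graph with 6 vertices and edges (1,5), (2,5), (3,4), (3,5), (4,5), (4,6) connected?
Yes (BFS from 1 visits [1, 5, 2, 3, 4, 6] — all 6 vertices reached)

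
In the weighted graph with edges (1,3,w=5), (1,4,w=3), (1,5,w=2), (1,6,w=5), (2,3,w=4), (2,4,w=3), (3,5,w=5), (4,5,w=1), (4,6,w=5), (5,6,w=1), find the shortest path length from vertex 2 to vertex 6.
5 (path: 2 -> 4 -> 5 -> 6; weights 3 + 1 + 1 = 5)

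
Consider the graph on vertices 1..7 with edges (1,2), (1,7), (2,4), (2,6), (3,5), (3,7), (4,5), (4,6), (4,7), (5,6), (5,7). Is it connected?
Yes (BFS from 1 visits [1, 2, 7, 4, 6, 3, 5] — all 7 vertices reached)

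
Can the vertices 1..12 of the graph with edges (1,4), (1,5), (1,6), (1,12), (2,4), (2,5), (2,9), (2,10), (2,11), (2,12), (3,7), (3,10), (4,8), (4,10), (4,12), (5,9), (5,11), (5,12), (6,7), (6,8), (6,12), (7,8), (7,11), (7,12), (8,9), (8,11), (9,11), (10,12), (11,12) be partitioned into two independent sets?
No (odd cycle of length 3: 6 -> 1 -> 12 -> 6)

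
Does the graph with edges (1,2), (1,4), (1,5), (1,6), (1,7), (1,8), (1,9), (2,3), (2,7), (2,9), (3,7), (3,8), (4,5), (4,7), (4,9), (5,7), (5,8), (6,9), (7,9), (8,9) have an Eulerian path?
Yes (the graph is connected and exactly 2 vertices have odd degree: {1, 3}; any Eulerian path must start and end at those)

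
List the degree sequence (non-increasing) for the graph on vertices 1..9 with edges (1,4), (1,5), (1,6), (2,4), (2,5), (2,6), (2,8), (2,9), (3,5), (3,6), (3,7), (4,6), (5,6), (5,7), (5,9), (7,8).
[6, 5, 5, 3, 3, 3, 3, 2, 2] (degrees: deg(1)=3, deg(2)=5, deg(3)=3, deg(4)=3, deg(5)=6, deg(6)=5, deg(7)=3, deg(8)=2, deg(9)=2)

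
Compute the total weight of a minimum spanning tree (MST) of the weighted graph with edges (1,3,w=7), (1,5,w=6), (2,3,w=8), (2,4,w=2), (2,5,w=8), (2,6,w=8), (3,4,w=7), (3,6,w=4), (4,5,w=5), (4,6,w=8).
24 (MST edges: (1,3,w=7), (1,5,w=6), (2,4,w=2), (3,6,w=4), (4,5,w=5); sum of weights 7 + 6 + 2 + 4 + 5 = 24)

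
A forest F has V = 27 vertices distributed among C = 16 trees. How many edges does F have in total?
11 (Each of the 16 component trees on V_i vertices has V_i - 1 edges; summing gives V - C = 27 - 16 = 11)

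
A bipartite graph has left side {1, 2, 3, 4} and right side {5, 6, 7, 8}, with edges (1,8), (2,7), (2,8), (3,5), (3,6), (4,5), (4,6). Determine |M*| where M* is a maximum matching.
4 (matching: (1,8), (2,7), (3,6), (4,5); upper bound min(|L|,|R|) = min(4,4) = 4)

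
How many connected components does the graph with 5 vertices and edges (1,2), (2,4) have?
3 (components: {1, 2, 4}, {3}, {5})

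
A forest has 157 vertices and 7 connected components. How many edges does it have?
150 (Each of the 7 component trees on V_i vertices has V_i - 1 edges; summing gives V - C = 157 - 7 = 150)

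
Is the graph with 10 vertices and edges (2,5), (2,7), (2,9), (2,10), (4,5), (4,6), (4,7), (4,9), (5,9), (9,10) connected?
No, it has 4 components: {1}, {2, 4, 5, 6, 7, 9, 10}, {3}, {8}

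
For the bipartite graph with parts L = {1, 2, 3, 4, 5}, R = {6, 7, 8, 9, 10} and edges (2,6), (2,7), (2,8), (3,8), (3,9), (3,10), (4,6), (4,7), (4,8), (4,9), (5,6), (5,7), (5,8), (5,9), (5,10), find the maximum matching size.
4 (matching: (2,8), (3,10), (4,9), (5,7); upper bound min(|L|,|R|) = min(5,5) = 5)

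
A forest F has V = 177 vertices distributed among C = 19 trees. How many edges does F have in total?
158 (Each of the 19 component trees on V_i vertices has V_i - 1 edges; summing gives V - C = 177 - 19 = 158)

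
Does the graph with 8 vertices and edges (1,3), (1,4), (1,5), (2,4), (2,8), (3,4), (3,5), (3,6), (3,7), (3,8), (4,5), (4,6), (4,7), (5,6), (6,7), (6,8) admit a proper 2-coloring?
No (odd cycle of length 3: 5 -> 1 -> 4 -> 5)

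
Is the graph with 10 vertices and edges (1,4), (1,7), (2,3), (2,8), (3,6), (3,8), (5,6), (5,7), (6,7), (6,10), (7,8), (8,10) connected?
No, it has 2 components: {1, 2, 3, 4, 5, 6, 7, 8, 10}, {9}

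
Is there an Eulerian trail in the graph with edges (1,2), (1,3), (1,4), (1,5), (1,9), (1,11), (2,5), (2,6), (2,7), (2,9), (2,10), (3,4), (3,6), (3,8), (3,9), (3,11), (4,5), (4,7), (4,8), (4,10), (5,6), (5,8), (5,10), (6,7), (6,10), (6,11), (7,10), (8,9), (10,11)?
Yes — and in fact it has an Eulerian circuit (the graph is connected and all 11 vertices have even degree)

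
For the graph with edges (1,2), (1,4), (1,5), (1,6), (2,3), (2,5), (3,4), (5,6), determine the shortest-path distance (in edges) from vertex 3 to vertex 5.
2 (path: 3 -> 2 -> 5, 2 edges)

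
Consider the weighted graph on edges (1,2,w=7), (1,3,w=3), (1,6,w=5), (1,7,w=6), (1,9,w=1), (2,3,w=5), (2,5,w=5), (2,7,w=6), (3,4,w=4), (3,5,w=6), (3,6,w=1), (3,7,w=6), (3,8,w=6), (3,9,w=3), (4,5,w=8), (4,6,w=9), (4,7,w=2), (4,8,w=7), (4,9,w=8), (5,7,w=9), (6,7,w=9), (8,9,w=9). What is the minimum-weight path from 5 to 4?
8 (path: 5 -> 4; weights 8 = 8)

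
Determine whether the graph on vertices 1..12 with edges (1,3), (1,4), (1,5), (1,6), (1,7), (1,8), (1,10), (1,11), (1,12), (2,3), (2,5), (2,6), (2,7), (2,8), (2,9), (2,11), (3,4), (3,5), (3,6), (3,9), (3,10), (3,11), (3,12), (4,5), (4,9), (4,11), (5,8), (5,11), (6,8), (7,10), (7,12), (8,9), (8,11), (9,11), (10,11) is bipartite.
No (odd cycle of length 3: 10 -> 1 -> 11 -> 10)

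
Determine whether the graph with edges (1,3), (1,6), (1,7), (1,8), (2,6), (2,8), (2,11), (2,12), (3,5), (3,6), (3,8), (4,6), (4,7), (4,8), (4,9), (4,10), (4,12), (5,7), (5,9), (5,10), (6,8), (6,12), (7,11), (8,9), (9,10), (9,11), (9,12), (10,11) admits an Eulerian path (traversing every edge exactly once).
Yes — and in fact it has an Eulerian circuit (the graph is connected and all 12 vertices have even degree)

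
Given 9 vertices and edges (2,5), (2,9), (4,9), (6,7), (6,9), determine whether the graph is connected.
No, it has 4 components: {1}, {2, 4, 5, 6, 7, 9}, {3}, {8}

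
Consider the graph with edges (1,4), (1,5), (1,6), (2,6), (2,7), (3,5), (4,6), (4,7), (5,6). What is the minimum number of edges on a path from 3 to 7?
4 (path: 3 -> 5 -> 6 -> 2 -> 7, 4 edges)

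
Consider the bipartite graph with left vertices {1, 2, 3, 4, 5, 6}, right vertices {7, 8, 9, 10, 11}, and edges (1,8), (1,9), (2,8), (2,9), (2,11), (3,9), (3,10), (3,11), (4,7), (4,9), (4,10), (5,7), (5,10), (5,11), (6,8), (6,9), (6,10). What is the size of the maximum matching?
5 (matching: (1,9), (2,11), (3,10), (4,7), (6,8); upper bound min(|L|,|R|) = min(6,5) = 5)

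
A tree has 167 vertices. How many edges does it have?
166 (A tree on V vertices has V - 1 edges, so 167 - 1 = 166)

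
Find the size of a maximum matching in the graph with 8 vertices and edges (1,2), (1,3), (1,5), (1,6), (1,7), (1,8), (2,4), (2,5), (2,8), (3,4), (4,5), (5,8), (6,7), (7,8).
4 (matching: (1,3), (2,4), (5,8), (6,7); upper bound floor(n/2) = floor(8/2) = 4)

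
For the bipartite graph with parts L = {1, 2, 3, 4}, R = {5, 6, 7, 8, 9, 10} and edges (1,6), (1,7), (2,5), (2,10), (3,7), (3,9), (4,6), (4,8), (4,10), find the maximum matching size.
4 (matching: (1,7), (2,10), (3,9), (4,8); upper bound min(|L|,|R|) = min(4,6) = 4)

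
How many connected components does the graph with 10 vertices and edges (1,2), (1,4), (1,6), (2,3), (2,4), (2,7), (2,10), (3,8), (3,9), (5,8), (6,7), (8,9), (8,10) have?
1 (components: {1, 2, 3, 4, 5, 6, 7, 8, 9, 10})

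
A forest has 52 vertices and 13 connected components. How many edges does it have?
39 (Each of the 13 component trees on V_i vertices has V_i - 1 edges; summing gives V - C = 52 - 13 = 39)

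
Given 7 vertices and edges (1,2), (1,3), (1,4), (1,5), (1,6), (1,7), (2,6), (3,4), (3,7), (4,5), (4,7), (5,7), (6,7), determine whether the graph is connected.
Yes (BFS from 1 visits [1, 2, 3, 4, 5, 6, 7] — all 7 vertices reached)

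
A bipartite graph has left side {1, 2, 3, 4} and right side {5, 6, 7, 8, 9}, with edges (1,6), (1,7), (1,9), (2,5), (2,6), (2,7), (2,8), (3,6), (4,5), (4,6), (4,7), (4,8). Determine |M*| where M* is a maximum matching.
4 (matching: (1,9), (2,8), (3,6), (4,7); upper bound min(|L|,|R|) = min(4,5) = 4)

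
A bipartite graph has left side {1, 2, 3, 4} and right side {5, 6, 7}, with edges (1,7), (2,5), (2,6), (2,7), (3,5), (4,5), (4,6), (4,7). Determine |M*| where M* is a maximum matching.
3 (matching: (1,7), (2,6), (3,5); upper bound min(|L|,|R|) = min(4,3) = 3)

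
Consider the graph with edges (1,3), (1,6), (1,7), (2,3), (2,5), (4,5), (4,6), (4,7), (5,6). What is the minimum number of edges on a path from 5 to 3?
2 (path: 5 -> 2 -> 3, 2 edges)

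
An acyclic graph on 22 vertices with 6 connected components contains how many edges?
16 (Each of the 6 component trees on V_i vertices has V_i - 1 edges; summing gives V - C = 22 - 6 = 16)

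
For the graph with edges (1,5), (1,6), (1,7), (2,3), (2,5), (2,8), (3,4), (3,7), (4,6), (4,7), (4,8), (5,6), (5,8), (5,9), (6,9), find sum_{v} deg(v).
30 (handshake: sum of degrees = 2|E| = 2 x 15 = 30)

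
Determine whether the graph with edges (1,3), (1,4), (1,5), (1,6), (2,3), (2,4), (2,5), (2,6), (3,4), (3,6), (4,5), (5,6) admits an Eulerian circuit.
Yes (the graph is connected and all 6 vertices have even degree)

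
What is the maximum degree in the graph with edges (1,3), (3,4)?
2 (attained at vertex 3)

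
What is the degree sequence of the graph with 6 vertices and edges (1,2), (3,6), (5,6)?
[2, 1, 1, 1, 1, 0] (degrees: deg(1)=1, deg(2)=1, deg(3)=1, deg(4)=0, deg(5)=1, deg(6)=2)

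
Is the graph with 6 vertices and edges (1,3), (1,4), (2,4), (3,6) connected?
No, it has 2 components: {1, 2, 3, 4, 6}, {5}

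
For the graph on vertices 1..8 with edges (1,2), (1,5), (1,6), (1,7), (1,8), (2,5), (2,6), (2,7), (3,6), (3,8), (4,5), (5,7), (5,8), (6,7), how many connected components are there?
1 (components: {1, 2, 3, 4, 5, 6, 7, 8})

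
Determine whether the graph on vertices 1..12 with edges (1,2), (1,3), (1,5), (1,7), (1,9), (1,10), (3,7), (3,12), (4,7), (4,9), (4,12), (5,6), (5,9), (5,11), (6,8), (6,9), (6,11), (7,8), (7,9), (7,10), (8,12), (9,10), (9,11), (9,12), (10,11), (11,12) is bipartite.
No (odd cycle of length 3: 5 -> 1 -> 9 -> 5)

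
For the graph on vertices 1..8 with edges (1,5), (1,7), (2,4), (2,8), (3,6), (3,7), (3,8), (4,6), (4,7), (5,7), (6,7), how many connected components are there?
1 (components: {1, 2, 3, 4, 5, 6, 7, 8})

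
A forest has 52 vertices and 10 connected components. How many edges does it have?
42 (Each of the 10 component trees on V_i vertices has V_i - 1 edges; summing gives V - C = 52 - 10 = 42)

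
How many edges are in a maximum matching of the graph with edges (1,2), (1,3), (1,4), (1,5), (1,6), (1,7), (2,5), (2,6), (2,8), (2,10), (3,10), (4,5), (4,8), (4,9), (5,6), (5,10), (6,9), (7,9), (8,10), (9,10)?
5 (matching: (1,3), (2,6), (4,8), (5,10), (7,9); upper bound floor(n/2) = floor(10/2) = 5)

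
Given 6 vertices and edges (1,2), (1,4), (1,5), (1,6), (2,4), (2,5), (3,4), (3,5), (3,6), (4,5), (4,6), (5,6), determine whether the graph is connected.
Yes (BFS from 1 visits [1, 2, 4, 5, 6, 3] — all 6 vertices reached)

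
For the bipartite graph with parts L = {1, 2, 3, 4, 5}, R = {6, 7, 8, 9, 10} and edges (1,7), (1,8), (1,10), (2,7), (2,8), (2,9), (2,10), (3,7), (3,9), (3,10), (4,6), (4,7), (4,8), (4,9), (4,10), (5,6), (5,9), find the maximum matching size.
5 (matching: (1,10), (2,9), (3,7), (4,8), (5,6); upper bound min(|L|,|R|) = min(5,5) = 5)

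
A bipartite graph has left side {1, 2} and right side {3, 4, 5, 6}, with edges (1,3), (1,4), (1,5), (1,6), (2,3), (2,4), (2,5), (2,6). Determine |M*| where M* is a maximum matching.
2 (matching: (1,6), (2,5); upper bound min(|L|,|R|) = min(2,4) = 2)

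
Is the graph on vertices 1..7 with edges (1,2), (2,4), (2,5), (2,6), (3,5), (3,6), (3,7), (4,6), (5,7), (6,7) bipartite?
No (odd cycle of length 3: 4 -> 2 -> 6 -> 4)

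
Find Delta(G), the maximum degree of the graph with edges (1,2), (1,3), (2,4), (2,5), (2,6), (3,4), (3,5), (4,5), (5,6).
4 (attained at vertices 2, 5)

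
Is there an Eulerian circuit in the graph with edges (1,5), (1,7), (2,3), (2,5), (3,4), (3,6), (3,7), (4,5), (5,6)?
Yes (the graph is connected and all 7 vertices have even degree)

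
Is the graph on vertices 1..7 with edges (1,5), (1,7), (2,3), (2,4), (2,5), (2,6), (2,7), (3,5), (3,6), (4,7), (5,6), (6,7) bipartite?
No (odd cycle of length 3: 6 -> 7 -> 2 -> 6)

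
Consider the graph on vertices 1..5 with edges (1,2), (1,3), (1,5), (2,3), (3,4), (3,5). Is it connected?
Yes (BFS from 1 visits [1, 2, 3, 5, 4] — all 5 vertices reached)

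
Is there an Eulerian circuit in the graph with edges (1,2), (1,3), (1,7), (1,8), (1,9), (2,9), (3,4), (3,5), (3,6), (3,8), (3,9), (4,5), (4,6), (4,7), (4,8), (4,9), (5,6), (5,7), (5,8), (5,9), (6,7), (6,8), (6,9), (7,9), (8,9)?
No (2 vertices have odd degree: {1, 7}; Eulerian circuit requires 0)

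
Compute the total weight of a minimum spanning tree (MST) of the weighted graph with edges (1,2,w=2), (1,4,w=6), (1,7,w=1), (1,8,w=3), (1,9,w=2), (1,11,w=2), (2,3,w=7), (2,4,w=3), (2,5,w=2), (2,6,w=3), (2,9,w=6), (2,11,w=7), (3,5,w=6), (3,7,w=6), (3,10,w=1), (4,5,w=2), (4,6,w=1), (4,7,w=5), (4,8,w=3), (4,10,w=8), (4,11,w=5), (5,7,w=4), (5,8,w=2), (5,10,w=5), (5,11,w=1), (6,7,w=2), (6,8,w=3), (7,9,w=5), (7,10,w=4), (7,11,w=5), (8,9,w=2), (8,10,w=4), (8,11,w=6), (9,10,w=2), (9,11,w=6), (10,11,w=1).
15 (MST edges: (1,2,w=2), (1,7,w=1), (1,9,w=2), (1,11,w=2), (3,10,w=1), (4,5,w=2), (4,6,w=1), (5,8,w=2), (5,11,w=1), (10,11,w=1); sum of weights 2 + 1 + 2 + 2 + 1 + 2 + 1 + 2 + 1 + 1 = 15)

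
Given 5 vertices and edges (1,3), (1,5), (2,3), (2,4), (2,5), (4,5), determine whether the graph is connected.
Yes (BFS from 1 visits [1, 3, 5, 2, 4] — all 5 vertices reached)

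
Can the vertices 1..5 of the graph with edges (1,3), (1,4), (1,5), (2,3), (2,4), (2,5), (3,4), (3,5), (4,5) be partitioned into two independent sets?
No (odd cycle of length 3: 3 -> 1 -> 4 -> 3)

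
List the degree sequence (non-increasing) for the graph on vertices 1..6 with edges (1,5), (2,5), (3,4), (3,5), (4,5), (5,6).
[5, 2, 2, 1, 1, 1] (degrees: deg(1)=1, deg(2)=1, deg(3)=2, deg(4)=2, deg(5)=5, deg(6)=1)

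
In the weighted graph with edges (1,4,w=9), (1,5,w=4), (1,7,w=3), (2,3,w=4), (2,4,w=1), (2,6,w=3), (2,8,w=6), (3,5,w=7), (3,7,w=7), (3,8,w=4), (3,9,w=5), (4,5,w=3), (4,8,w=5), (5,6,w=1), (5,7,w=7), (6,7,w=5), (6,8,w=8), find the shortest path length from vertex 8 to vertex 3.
4 (path: 8 -> 3; weights 4 = 4)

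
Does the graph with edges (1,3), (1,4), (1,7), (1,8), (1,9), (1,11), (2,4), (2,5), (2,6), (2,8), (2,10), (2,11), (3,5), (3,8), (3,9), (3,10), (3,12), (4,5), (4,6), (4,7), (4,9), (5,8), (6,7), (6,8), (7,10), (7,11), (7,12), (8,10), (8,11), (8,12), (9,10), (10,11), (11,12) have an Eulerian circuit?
Yes (the graph is connected and all 12 vertices have even degree)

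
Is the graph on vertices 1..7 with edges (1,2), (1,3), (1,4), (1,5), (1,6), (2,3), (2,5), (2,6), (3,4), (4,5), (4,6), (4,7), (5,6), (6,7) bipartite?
No (odd cycle of length 3: 2 -> 1 -> 3 -> 2)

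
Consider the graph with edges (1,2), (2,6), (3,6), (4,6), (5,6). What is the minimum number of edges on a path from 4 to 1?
3 (path: 4 -> 6 -> 2 -> 1, 3 edges)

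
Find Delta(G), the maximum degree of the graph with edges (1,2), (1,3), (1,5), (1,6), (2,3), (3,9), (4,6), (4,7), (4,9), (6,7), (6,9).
4 (attained at vertices 1, 6)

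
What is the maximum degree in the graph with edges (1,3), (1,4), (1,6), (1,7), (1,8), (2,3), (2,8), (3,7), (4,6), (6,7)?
5 (attained at vertex 1)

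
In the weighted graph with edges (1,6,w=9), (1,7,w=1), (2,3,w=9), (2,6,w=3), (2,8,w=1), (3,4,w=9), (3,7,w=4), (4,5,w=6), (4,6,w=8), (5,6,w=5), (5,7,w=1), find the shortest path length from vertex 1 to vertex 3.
5 (path: 1 -> 7 -> 3; weights 1 + 4 = 5)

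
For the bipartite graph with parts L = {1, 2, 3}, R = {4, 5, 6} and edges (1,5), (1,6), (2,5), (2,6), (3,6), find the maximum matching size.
2 (matching: (1,6), (2,5); upper bound min(|L|,|R|) = min(3,3) = 3)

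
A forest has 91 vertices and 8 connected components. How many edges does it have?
83 (Each of the 8 component trees on V_i vertices has V_i - 1 edges; summing gives V - C = 91 - 8 = 83)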